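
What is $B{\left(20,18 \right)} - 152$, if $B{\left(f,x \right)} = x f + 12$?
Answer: $220$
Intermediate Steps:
$B{\left(f,x \right)} = 12 + f x$ ($B{\left(f,x \right)} = f x + 12 = 12 + f x$)
$B{\left(20,18 \right)} - 152 = \left(12 + 20 \cdot 18\right) - 152 = \left(12 + 360\right) - 152 = 372 - 152 = 220$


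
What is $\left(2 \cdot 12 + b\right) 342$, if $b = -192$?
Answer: $-57456$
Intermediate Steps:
$\left(2 \cdot 12 + b\right) 342 = \left(2 \cdot 12 - 192\right) 342 = \left(24 - 192\right) 342 = \left(-168\right) 342 = -57456$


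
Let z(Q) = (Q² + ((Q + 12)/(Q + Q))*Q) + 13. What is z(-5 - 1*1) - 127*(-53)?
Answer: 6783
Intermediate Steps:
z(Q) = 19 + Q² + Q/2 (z(Q) = (Q² + ((12 + Q)/((2*Q)))*Q) + 13 = (Q² + ((12 + Q)*(1/(2*Q)))*Q) + 13 = (Q² + ((12 + Q)/(2*Q))*Q) + 13 = (Q² + (6 + Q/2)) + 13 = (6 + Q² + Q/2) + 13 = 19 + Q² + Q/2)
z(-5 - 1*1) - 127*(-53) = (19 + (-5 - 1*1)² + (-5 - 1*1)/2) - 127*(-53) = (19 + (-5 - 1)² + (-5 - 1)/2) + 6731 = (19 + (-6)² + (½)*(-6)) + 6731 = (19 + 36 - 3) + 6731 = 52 + 6731 = 6783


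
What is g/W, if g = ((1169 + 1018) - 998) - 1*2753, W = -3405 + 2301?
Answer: 17/12 ≈ 1.4167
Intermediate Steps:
W = -1104
g = -1564 (g = (2187 - 998) - 2753 = 1189 - 2753 = -1564)
g/W = -1564/(-1104) = -1564*(-1/1104) = 17/12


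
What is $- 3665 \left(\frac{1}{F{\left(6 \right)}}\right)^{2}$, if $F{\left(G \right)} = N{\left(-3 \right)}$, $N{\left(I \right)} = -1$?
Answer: $-3665$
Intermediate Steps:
$F{\left(G \right)} = -1$
$- 3665 \left(\frac{1}{F{\left(6 \right)}}\right)^{2} = - 3665 \left(\frac{1}{-1}\right)^{2} = - 3665 \left(-1\right)^{2} = \left(-3665\right) 1 = -3665$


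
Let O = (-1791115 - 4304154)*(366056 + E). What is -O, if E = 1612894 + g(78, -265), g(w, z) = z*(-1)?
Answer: 12063847833835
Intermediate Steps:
g(w, z) = -z
E = 1613159 (E = 1612894 - 1*(-265) = 1612894 + 265 = 1613159)
O = -12063847833835 (O = (-1791115 - 4304154)*(366056 + 1613159) = -6095269*1979215 = -12063847833835)
-O = -1*(-12063847833835) = 12063847833835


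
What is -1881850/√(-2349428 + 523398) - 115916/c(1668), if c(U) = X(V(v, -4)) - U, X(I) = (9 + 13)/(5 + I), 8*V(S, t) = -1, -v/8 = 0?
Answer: 1130181/16219 + 188185*I*√1826030/182603 ≈ 69.682 + 1392.6*I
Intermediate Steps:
v = 0 (v = -8*0 = 0)
V(S, t) = -⅛ (V(S, t) = (⅛)*(-1) = -⅛)
X(I) = 22/(5 + I)
c(U) = 176/39 - U (c(U) = 22/(5 - ⅛) - U = 22/(39/8) - U = 22*(8/39) - U = 176/39 - U)
-1881850/√(-2349428 + 523398) - 115916/c(1668) = -1881850/√(-2349428 + 523398) - 115916/(176/39 - 1*1668) = -1881850*(-I*√1826030/1826030) - 115916/(176/39 - 1668) = -1881850*(-I*√1826030/1826030) - 115916/(-64876/39) = -(-188185)*I*√1826030/182603 - 115916*(-39/64876) = 188185*I*√1826030/182603 + 1130181/16219 = 1130181/16219 + 188185*I*√1826030/182603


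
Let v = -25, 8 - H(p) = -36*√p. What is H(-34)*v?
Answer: -200 - 900*I*√34 ≈ -200.0 - 5247.9*I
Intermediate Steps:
H(p) = 8 + 36*√p (H(p) = 8 - (-36)*√p = 8 + 36*√p)
H(-34)*v = (8 + 36*√(-34))*(-25) = (8 + 36*(I*√34))*(-25) = (8 + 36*I*√34)*(-25) = -200 - 900*I*√34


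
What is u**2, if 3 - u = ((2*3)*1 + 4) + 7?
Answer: 196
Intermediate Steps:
u = -14 (u = 3 - (((2*3)*1 + 4) + 7) = 3 - ((6*1 + 4) + 7) = 3 - ((6 + 4) + 7) = 3 - (10 + 7) = 3 - 1*17 = 3 - 17 = -14)
u**2 = (-14)**2 = 196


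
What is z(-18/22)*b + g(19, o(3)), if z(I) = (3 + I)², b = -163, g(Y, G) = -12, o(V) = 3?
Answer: -95340/121 ≈ -787.93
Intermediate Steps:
z(-18/22)*b + g(19, o(3)) = (3 - 18/22)²*(-163) - 12 = (3 - 18*1/22)²*(-163) - 12 = (3 - 9/11)²*(-163) - 12 = (24/11)²*(-163) - 12 = (576/121)*(-163) - 12 = -93888/121 - 12 = -95340/121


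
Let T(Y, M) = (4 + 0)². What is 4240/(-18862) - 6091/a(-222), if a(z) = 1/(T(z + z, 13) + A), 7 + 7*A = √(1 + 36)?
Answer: -861665435/9431 - 6091*√37/7 ≈ -96658.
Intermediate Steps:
T(Y, M) = 16 (T(Y, M) = 4² = 16)
A = -1 + √37/7 (A = -1 + √(1 + 36)/7 = -1 + √37/7 ≈ -0.13103)
a(z) = 1/(15 + √37/7) (a(z) = 1/(16 + (-1 + √37/7)) = 1/(15 + √37/7))
4240/(-18862) - 6091/a(-222) = 4240/(-18862) - 6091/(735/10988 - 7*√37/10988) = 4240*(-1/18862) - 6091/(735/10988 - 7*√37/10988) = -2120/9431 - 6091/(735/10988 - 7*√37/10988)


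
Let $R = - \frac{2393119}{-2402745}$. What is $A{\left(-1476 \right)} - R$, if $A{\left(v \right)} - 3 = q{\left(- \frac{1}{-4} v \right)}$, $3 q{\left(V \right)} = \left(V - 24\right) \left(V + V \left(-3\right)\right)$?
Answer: $- \frac{232287765994}{2402745} \approx -96676.0$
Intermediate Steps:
$R = \frac{2393119}{2402745}$ ($R = \left(-2393119\right) \left(- \frac{1}{2402745}\right) = \frac{2393119}{2402745} \approx 0.99599$)
$q{\left(V \right)} = - \frac{2 V \left(-24 + V\right)}{3}$ ($q{\left(V \right)} = \frac{\left(V - 24\right) \left(V + V \left(-3\right)\right)}{3} = \frac{\left(-24 + V\right) \left(V - 3 V\right)}{3} = \frac{\left(-24 + V\right) \left(- 2 V\right)}{3} = \frac{\left(-2\right) V \left(-24 + V\right)}{3} = - \frac{2 V \left(-24 + V\right)}{3}$)
$A{\left(v \right)} = 3 + \frac{v \left(24 - \frac{v}{4}\right)}{6}$ ($A{\left(v \right)} = 3 + \frac{2 - \frac{1}{-4} v \left(24 - - \frac{1}{-4} v\right)}{3} = 3 + \frac{2 \left(-1\right) \left(- \frac{1}{4}\right) v \left(24 - \left(-1\right) \left(- \frac{1}{4}\right) v\right)}{3} = 3 + \frac{2 \frac{v}{4} \left(24 - \frac{v}{4}\right)}{3} = 3 + \frac{v \left(24 - \frac{v}{4}\right)}{6}$)
$A{\left(-1476 \right)} - R = \left(3 - - \frac{123 \left(-96 - 1476\right)}{2}\right) - \frac{2393119}{2402745} = \left(3 - \left(- \frac{123}{2}\right) \left(-1572\right)\right) - \frac{2393119}{2402745} = \left(3 - 96678\right) - \frac{2393119}{2402745} = -96675 - \frac{2393119}{2402745} = - \frac{232287765994}{2402745}$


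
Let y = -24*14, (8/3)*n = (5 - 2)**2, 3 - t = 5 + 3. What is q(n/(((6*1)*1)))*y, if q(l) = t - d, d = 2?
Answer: 2352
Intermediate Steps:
t = -5 (t = 3 - (5 + 3) = 3 - 1*8 = 3 - 8 = -5)
n = 27/8 (n = 3*(5 - 2)**2/8 = (3/8)*3**2 = (3/8)*9 = 27/8 ≈ 3.3750)
q(l) = -7 (q(l) = -5 - 1*2 = -5 - 2 = -7)
y = -336
q(n/(((6*1)*1)))*y = -7*(-336) = 2352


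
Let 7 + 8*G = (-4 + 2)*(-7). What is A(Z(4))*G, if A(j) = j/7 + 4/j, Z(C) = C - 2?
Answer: 2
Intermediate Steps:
Z(C) = -2 + C
A(j) = 4/j + j/7 (A(j) = j*(⅐) + 4/j = j/7 + 4/j = 4/j + j/7)
G = 7/8 (G = -7/8 + ((-4 + 2)*(-7))/8 = -7/8 + (-2*(-7))/8 = -7/8 + (⅛)*14 = -7/8 + 7/4 = 7/8 ≈ 0.87500)
A(Z(4))*G = (4/(-2 + 4) + (-2 + 4)/7)*(7/8) = (4/2 + (⅐)*2)*(7/8) = (4*(½) + 2/7)*(7/8) = (2 + 2/7)*(7/8) = (16/7)*(7/8) = 2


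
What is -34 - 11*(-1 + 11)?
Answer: -144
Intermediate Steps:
-34 - 11*(-1 + 11) = -34 - 11*10 = -34 - 110 = -144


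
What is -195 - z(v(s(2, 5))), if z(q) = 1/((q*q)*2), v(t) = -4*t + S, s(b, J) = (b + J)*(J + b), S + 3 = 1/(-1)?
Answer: -15600001/80000 ≈ -195.00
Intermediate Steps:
S = -4 (S = -3 + 1/(-1) = -3 - 1 = -4)
s(b, J) = (J + b)² (s(b, J) = (J + b)*(J + b) = (J + b)²)
v(t) = -4 - 4*t (v(t) = -4*t - 4 = -4 - 4*t)
z(q) = 1/(2*q²) (z(q) = 1/(q²*2) = 1/(2*q²))
-195 - z(v(s(2, 5))) = -195 - 1/(2*(-4 - 4*(5 + 2)²)²) = -195 - 1/(2*(-4 - 4*7²)²) = -195 - 1/(2*(-4 - 4*49)²) = -195 - 1/(2*(-4 - 196)²) = -195 - 1/(2*(-200)²) = -195 - 1/(2*40000) = -195 - 1*1/80000 = -195 - 1/80000 = -15600001/80000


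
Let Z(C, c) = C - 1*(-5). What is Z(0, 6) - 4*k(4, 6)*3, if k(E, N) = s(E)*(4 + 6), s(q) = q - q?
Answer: 5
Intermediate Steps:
s(q) = 0
Z(C, c) = 5 + C (Z(C, c) = C + 5 = 5 + C)
k(E, N) = 0 (k(E, N) = 0*(4 + 6) = 0*10 = 0)
Z(0, 6) - 4*k(4, 6)*3 = (5 + 0) - 4*0*3 = 5 + 0*3 = 5 + 0 = 5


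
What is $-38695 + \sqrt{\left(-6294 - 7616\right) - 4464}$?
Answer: $-38695 + i \sqrt{18374} \approx -38695.0 + 135.55 i$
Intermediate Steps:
$-38695 + \sqrt{\left(-6294 - 7616\right) - 4464} = -38695 + \sqrt{-13910 - 4464} = -38695 + \sqrt{-18374} = -38695 + i \sqrt{18374}$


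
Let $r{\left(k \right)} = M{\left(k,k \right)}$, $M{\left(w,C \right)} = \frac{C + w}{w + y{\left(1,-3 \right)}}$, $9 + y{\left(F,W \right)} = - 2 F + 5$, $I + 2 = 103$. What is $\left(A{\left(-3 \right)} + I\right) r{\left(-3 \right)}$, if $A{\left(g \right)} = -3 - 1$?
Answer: $\frac{194}{3} \approx 64.667$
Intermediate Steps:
$I = 101$ ($I = -2 + 103 = 101$)
$y{\left(F,W \right)} = -4 - 2 F$ ($y{\left(F,W \right)} = -9 - \left(-5 + 2 F\right) = -4 - 2 F$)
$M{\left(w,C \right)} = \frac{C + w}{-6 + w}$ ($M{\left(w,C \right)} = \frac{C + w}{w - 6} = \frac{C + w}{-6 + w}$)
$A{\left(g \right)} = -4$
$r{\left(k \right)} = \frac{2 k}{-6 + k}$ ($r{\left(k \right)} = \frac{k + k}{-6 + k} = \frac{2 k}{-6 + k}$)
$\left(A{\left(-3 \right)} + I\right) r{\left(-3 \right)} = \left(-4 + 101\right) 2 \left(-3\right) \frac{1}{-6 - 3} = 97 \cdot 2 \left(-3\right) \frac{1}{-9} = 97 \cdot 2 \left(-3\right) \left(- \frac{1}{9}\right) = 97 \cdot \frac{2}{3} = \frac{194}{3}$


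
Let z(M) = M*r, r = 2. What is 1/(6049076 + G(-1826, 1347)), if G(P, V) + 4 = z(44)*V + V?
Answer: 1/6168955 ≈ 1.6210e-7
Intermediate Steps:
z(M) = 2*M (z(M) = M*2 = 2*M)
G(P, V) = -4 + 89*V (G(P, V) = -4 + ((2*44)*V + V) = -4 + (88*V + V) = -4 + 89*V)
1/(6049076 + G(-1826, 1347)) = 1/(6049076 + (-4 + 89*1347)) = 1/(6049076 + (-4 + 119883)) = 1/(6049076 + 119879) = 1/6168955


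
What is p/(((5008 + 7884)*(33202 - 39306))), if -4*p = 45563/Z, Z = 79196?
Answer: 6509/3561229974016 ≈ 1.8277e-9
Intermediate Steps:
p = -45563/316784 (p = -45563/(4*79196) = -¼*45563/79196 = -45563/316784 ≈ -0.14383)
p/(((5008 + 7884)*(33202 - 39306))) = -45563*1/((5008 + 7884)*(33202 - 39306))/316784 = -45563/(316784*(12892*(-6104))) = -45563/316784/(-78692768) = -45563/316784*(-1/78692768) = 6509/3561229974016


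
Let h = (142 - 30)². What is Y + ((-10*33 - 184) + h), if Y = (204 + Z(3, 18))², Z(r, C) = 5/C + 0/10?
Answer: 17418049/324 ≈ 53759.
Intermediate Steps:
Z(r, C) = 5/C (Z(r, C) = 5/C + 0*(⅒) = 5/C + 0 = 5/C)
h = 12544 (h = 112² = 12544)
Y = 13520329/324 (Y = (204 + 5/18)² = (3677/18)² = 13520329/324 ≈ 41729.)
Y + ((-10*33 - 184) + h) = 13520329/324 + ((-10*33 - 184) + 12544) = 13520329/324 + ((-330 - 184) + 12544) = 13520329/324 + (-514 + 12544) = 13520329/324 + 12030 = 17418049/324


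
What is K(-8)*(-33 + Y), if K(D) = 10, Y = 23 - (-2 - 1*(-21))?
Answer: -290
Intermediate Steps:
Y = 4 (Y = 23 - (-2 + 21) = 23 - 1*19 = 23 - 19 = 4)
K(-8)*(-33 + Y) = 10*(-33 + 4) = 10*(-29) = -290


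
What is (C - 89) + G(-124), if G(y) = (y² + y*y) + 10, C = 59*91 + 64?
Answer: 36106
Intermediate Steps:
C = 5433 (C = 5369 + 64 = 5433)
G(y) = 10 + 2*y² (G(y) = (y² + y²) + 10 = 2*y² + 10 = 10 + 2*y²)
(C - 89) + G(-124) = (5433 - 89) + (10 + 2*(-124)²) = 5344 + (10 + 2*15376) = 5344 + (10 + 30752) = 5344 + 30762 = 36106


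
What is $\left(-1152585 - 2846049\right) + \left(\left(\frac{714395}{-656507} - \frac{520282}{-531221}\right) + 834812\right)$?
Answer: $- \frac{58072838186697945}{18355279213} \approx -3.1638 \cdot 10^{6}$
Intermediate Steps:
$\left(-1152585 - 2846049\right) + \left(\left(\frac{714395}{-656507} - \frac{520282}{-531221}\right) + 834812\right) = -3998634 + \left(\left(714395 \left(- \frac{1}{656507}\right) - - \frac{520282}{531221}\right) + 834812\right) = -3998634 + \left(\left(- \frac{714395}{656507} + \frac{520282}{531221}\right) + 834812\right) = -3998634 + \left(- \frac{1996465859}{18355279213} + 834812\right) = -3998634 + \frac{15323205353897097}{18355279213} = - \frac{58072838186697945}{18355279213}$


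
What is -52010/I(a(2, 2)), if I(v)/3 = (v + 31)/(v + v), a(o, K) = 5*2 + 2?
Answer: -416080/43 ≈ -9676.3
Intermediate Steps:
a(o, K) = 12 (a(o, K) = 10 + 2 = 12)
I(v) = 3*(31 + v)/(2*v) (I(v) = 3*((v + 31)/(v + v)) = 3*((31 + v)/((2*v))) = 3*((31 + v)*(1/(2*v))) = 3*((31 + v)/(2*v)) = 3*(31 + v)/(2*v))
-52010/I(a(2, 2)) = -52010*8/(31 + 12) = -52010/((3/2)*(1/12)*43) = -52010/43/8 = -52010*8/43 = -416080/43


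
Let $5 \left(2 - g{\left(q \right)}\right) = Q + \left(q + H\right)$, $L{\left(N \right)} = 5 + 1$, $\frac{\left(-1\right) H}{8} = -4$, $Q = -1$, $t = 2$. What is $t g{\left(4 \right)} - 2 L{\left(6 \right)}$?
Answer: $-22$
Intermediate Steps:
$H = 32$ ($H = \left(-8\right) \left(-4\right) = 32$)
$L{\left(N \right)} = 6$
$g{\left(q \right)} = - \frac{21}{5} - \frac{q}{5}$ ($g{\left(q \right)} = 2 - \frac{-1 + \left(q + 32\right)}{5} = 2 - \frac{-1 + \left(32 + q\right)}{5} = 2 - \frac{31 + q}{5} = 2 - \left(\frac{31}{5} + \frac{q}{5}\right) = - \frac{21}{5} - \frac{q}{5}$)
$t g{\left(4 \right)} - 2 L{\left(6 \right)} = 2 \left(- \frac{21}{5} - \frac{4}{5}\right) - 12 = 2 \left(-5\right) - 12 = -10 - 12 = -22$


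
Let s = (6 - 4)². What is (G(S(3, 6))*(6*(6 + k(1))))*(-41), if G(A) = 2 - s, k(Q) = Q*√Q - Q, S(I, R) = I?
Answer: 2952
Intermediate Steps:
s = 4 (s = 2² = 4)
k(Q) = Q^(3/2) - Q
G(A) = -2 (G(A) = 2 - 1*4 = 2 - 4 = -2)
(G(S(3, 6))*(6*(6 + k(1))))*(-41) = -12*(6 + (1^(3/2) - 1*1))*(-41) = -12*(6 + (1 - 1))*(-41) = -12*(6 + 0)*(-41) = -12*6*(-41) = -2*36*(-41) = -72*(-41) = 2952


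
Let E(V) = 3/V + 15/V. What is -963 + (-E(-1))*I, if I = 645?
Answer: 10647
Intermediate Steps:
E(V) = 18/V
-963 + (-E(-1))*I = -963 - 18/(-1)*645 = -963 - 18*(-1)*645 = -963 - 1*(-18)*645 = -963 + 18*645 = -963 + 11610 = 10647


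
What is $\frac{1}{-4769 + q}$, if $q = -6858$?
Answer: $- \frac{1}{11627} \approx -8.6007 \cdot 10^{-5}$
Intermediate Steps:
$\frac{1}{-4769 + q} = \frac{1}{-4769 - 6858} = \frac{1}{-11627} = - \frac{1}{11627}$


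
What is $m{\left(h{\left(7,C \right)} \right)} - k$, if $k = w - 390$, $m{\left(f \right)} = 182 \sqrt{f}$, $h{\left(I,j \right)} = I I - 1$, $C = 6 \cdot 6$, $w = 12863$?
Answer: $-12473 + 728 \sqrt{3} \approx -11212.0$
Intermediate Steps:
$C = 36$
$h{\left(I,j \right)} = -1 + I^{2}$ ($h{\left(I,j \right)} = I^{2} - 1 = -1 + I^{2}$)
$k = 12473$ ($k = 12863 - 390 = 12473$)
$m{\left(h{\left(7,C \right)} \right)} - k = 182 \sqrt{-1 + 7^{2}} - 12473 = 182 \sqrt{-1 + 49} - 12473 = 182 \sqrt{48} - 12473 = 182 \cdot 4 \sqrt{3} - 12473 = 728 \sqrt{3} - 12473 = -12473 + 728 \sqrt{3}$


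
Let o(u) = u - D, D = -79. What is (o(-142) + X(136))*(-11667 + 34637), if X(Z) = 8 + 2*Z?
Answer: 4984490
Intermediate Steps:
o(u) = 79 + u (o(u) = u - 1*(-79) = u + 79 = 79 + u)
(o(-142) + X(136))*(-11667 + 34637) = ((79 - 142) + (8 + 2*136))*(-11667 + 34637) = (-63 + (8 + 272))*22970 = (-63 + 280)*22970 = 217*22970 = 4984490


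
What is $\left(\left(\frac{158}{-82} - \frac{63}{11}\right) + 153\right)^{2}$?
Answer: $\frac{4296933601}{203401} \approx 21125.0$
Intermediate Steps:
$\left(\left(\frac{158}{-82} - \frac{63}{11}\right) + 153\right)^{2} = \left(\left(158 \left(- \frac{1}{82}\right) - \frac{63}{11}\right) + 153\right)^{2} = \left(\left(- \frac{79}{41} - \frac{63}{11}\right) + 153\right)^{2} = \left(- \frac{3452}{451} + 153\right)^{2} = \left(\frac{65551}{451}\right)^{2} = \frac{4296933601}{203401}$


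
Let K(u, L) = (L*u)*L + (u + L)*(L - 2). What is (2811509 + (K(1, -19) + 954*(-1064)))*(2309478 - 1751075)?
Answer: 1003557404376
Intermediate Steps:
K(u, L) = u*L² + (-2 + L)*(L + u) (K(u, L) = u*L² + (L + u)*(-2 + L) = u*L² + (-2 + L)*(L + u))
(2811509 + (K(1, -19) + 954*(-1064)))*(2309478 - 1751075) = (2811509 + (((-19)² - 2*(-19) - 2*1 - 19*1 + 1*(-19)²) + 954*(-1064)))*(2309478 - 1751075) = (2811509 + ((361 + 38 - 2 - 19 + 1*361) - 1015056))*558403 = (2811509 + ((361 + 38 - 2 - 19 + 361) - 1015056))*558403 = (2811509 + (739 - 1015056))*558403 = (2811509 - 1014317)*558403 = 1797192*558403 = 1003557404376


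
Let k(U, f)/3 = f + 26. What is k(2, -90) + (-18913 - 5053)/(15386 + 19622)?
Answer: -3372751/17504 ≈ -192.68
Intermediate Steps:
k(U, f) = 78 + 3*f (k(U, f) = 3*(f + 26) = 3*(26 + f) = 78 + 3*f)
k(2, -90) + (-18913 - 5053)/(15386 + 19622) = (78 + 3*(-90)) + (-18913 - 5053)/(15386 + 19622) = (78 - 270) - 23966/35008 = -192 - 23966*1/35008 = -192 - 11983/17504 = -3372751/17504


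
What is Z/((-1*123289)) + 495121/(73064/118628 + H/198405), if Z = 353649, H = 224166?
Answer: 119726382189549787119/422147979576296 ≈ 2.8361e+5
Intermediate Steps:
Z/((-1*123289)) + 495121/(73064/118628 + H/198405) = 353649/((-1*123289)) + 495121/(73064/118628 + 224166/198405) = 353649/(-123289) + 495121/(73064*(1/118628) + 224166*(1/198405)) = 353649*(-1/123289) + 495121/(18266/29657 + 74722/66135) = -353649/123289 + 495121/(3424052264/1961365695) = -353649/123289 + 495121*(1961365695/3424052264) = -353649/123289 + 971113344274095/3424052264 = 119726382189549787119/422147979576296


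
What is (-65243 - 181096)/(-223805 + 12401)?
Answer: 82113/70468 ≈ 1.1653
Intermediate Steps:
(-65243 - 181096)/(-223805 + 12401) = -246339/(-211404) = -246339*(-1/211404) = 82113/70468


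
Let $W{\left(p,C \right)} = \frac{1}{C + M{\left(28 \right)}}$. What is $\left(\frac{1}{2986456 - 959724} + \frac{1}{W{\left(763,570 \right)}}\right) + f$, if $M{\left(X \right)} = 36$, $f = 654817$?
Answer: $\frac{1328366767637}{2026732} \approx 6.5542 \cdot 10^{5}$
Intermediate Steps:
$W{\left(p,C \right)} = \frac{1}{36 + C}$ ($W{\left(p,C \right)} = \frac{1}{C + 36} = \frac{1}{36 + C}$)
$\left(\frac{1}{2986456 - 959724} + \frac{1}{W{\left(763,570 \right)}}\right) + f = \left(\frac{1}{2986456 - 959724} + \frac{1}{\frac{1}{36 + 570}}\right) + 654817 = \left(\frac{1}{2026732} + \frac{1}{\frac{1}{606}}\right) + 654817 = \left(\frac{1}{2026732} + 606\right) + 654817 = \frac{1228199593}{2026732} + 654817 = \frac{1328366767637}{2026732}$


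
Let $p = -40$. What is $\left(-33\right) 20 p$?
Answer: $26400$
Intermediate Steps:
$\left(-33\right) 20 p = \left(-33\right) 20 \left(-40\right) = \left(-660\right) \left(-40\right) = 26400$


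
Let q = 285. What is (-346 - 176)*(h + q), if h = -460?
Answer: 91350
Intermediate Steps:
(-346 - 176)*(h + q) = (-346 - 176)*(-460 + 285) = -522*(-175) = 91350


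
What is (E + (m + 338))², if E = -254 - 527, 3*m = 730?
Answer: 358801/9 ≈ 39867.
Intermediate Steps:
m = 730/3 (m = (⅓)*730 = 730/3 ≈ 243.33)
E = -781
(E + (m + 338))² = (-781 + (730/3 + 338))² = (-781 + 1744/3)² = (-599/3)² = 358801/9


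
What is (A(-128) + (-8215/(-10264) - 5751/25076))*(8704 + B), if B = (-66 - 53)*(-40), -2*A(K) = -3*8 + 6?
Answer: 1036472037579/8043127 ≈ 1.2886e+5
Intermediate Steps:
A(K) = 9 (A(K) = -(-3*8 + 6)/2 = -(-24 + 6)/2 = -½*(-18) = 9)
B = 4760 (B = -119*(-40) = 4760)
(A(-128) + (-8215/(-10264) - 5751/25076))*(8704 + B) = (9 + (-8215/(-10264) - 5751/25076))*(8704 + 4760) = (9 + (-8215*(-1/10264) - 5751*1/25076))*13464 = (9 + (8215/10264 - 5751/25076))*13464 = (9 + 36742769/64345016)*13464 = (615847913/64345016)*13464 = 1036472037579/8043127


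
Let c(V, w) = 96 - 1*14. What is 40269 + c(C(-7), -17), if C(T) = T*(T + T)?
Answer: 40351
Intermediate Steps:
C(T) = 2*T**2 (C(T) = T*(2*T) = 2*T**2)
c(V, w) = 82 (c(V, w) = 96 - 14 = 82)
40269 + c(C(-7), -17) = 40269 + 82 = 40351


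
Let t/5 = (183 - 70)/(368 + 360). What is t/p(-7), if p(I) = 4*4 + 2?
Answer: 565/13104 ≈ 0.043117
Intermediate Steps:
t = 565/728 (t = 5*((183 - 70)/(368 + 360)) = 5*(113/728) = 565/728 ≈ 0.77610)
p(I) = 18 (p(I) = 16 + 2 = 18)
t/p(-7) = (565/728)/18 = (565/728)*(1/18) = 565/13104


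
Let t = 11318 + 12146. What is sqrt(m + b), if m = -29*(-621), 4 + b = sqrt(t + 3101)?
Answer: sqrt(18005 + sqrt(26565)) ≈ 134.79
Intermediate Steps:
t = 23464
b = -4 + sqrt(26565) (b = -4 + sqrt(23464 + 3101) = -4 + sqrt(26565) ≈ 158.99)
m = 18009
sqrt(m + b) = sqrt(18009 + (-4 + sqrt(26565))) = sqrt(18005 + sqrt(26565))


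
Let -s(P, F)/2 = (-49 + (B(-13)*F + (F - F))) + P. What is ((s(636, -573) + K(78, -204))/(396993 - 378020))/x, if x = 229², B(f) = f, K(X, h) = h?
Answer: -16276/994963093 ≈ -1.6358e-5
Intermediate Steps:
s(P, F) = 98 - 2*P + 26*F (s(P, F) = -2*((-49 + (-13*F + (F - F))) + P) = -2*((-49 + (-13*F + 0)) + P) = -2*((-49 - 13*F) + P) = -2*(-49 + P - 13*F) = 98 - 2*P + 26*F)
x = 52441
((s(636, -573) + K(78, -204))/(396993 - 378020))/x = (((98 - 2*636 + 26*(-573)) - 204)/(396993 - 378020))/52441 = (((98 - 1272 - 14898) - 204)/18973)*(1/52441) = ((-16072 - 204)*(1/18973))*(1/52441) = -16276*1/18973*(1/52441) = -16276/18973*1/52441 = -16276/994963093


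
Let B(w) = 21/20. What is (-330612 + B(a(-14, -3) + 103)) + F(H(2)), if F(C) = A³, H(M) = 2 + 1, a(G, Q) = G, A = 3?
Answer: -6611679/20 ≈ -3.3058e+5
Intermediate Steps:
H(M) = 3
F(C) = 27 (F(C) = 3³ = 27)
B(w) = 21/20 (B(w) = 21*(1/20) = 21/20)
(-330612 + B(a(-14, -3) + 103)) + F(H(2)) = (-330612 + 21/20) + 27 = -6612219/20 + 27 = -6611679/20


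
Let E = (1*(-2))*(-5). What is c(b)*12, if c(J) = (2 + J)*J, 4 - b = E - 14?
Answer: 960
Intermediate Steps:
E = 10 (E = -2*(-5) = 10)
b = 8 (b = 4 - (10 - 14) = 4 - 1*(-4) = 4 + 4 = 8)
c(J) = J*(2 + J)
c(b)*12 = (8*(2 + 8))*12 = (8*10)*12 = 80*12 = 960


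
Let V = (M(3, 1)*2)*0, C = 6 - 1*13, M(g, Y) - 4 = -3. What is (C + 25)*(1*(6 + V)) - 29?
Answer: 79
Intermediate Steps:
M(g, Y) = 1 (M(g, Y) = 4 - 3 = 1)
C = -7 (C = 6 - 13 = -7)
V = 0 (V = (1*2)*0 = 2*0 = 0)
(C + 25)*(1*(6 + V)) - 29 = (-7 + 25)*(1*(6 + 0)) - 29 = 18*(1*6) - 29 = 18*6 - 29 = 108 - 29 = 79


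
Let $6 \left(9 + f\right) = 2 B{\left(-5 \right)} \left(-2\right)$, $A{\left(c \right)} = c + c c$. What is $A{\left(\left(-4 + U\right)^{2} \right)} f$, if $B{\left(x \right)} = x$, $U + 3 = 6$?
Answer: $- \frac{34}{3} \approx -11.333$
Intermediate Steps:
$U = 3$ ($U = -3 + 6 = 3$)
$A{\left(c \right)} = c + c^{2}$
$f = - \frac{17}{3}$ ($f = -9 + \frac{2 \left(-5\right) \left(-2\right)}{6} = -9 + \frac{\left(-10\right) \left(-2\right)}{6} = -9 + \frac{1}{6} \cdot 20 = -9 + \frac{10}{3} = - \frac{17}{3} \approx -5.6667$)
$A{\left(\left(-4 + U\right)^{2} \right)} f = \left(-4 + 3\right)^{2} \left(1 + \left(-4 + 3\right)^{2}\right) \left(- \frac{17}{3}\right) = \left(-1\right)^{2} \left(1 + \left(-1\right)^{2}\right) \left(- \frac{17}{3}\right) = 1 \left(1 + 1\right) \left(- \frac{17}{3}\right) = 1 \cdot 2 \left(- \frac{17}{3}\right) = 2 \left(- \frac{17}{3}\right) = - \frac{34}{3}$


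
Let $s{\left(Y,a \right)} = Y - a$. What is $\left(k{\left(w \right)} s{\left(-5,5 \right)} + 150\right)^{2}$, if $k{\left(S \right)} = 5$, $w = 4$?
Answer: $10000$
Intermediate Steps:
$\left(k{\left(w \right)} s{\left(-5,5 \right)} + 150\right)^{2} = \left(5 \left(-5 - 5\right) + 150\right)^{2} = \left(5 \left(-10\right) + 150\right)^{2} = \left(-50 + 150\right)^{2} = 100^{2} = 10000$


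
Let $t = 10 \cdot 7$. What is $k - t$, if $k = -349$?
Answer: $-419$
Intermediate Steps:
$t = 70$
$k - t = -349 - 70 = -419$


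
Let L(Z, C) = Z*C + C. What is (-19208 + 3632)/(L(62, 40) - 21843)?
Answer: 5192/6441 ≈ 0.80609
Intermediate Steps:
L(Z, C) = C + C*Z (L(Z, C) = C*Z + C = C + C*Z)
(-19208 + 3632)/(L(62, 40) - 21843) = (-19208 + 3632)/(40*(1 + 62) - 21843) = -15576/(40*63 - 21843) = -15576/(2520 - 21843) = -15576/(-19323) = -15576*(-1/19323) = 5192/6441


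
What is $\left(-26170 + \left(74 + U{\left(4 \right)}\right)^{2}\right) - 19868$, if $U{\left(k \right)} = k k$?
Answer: $-37938$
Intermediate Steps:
$U{\left(k \right)} = k^{2}$
$\left(-26170 + \left(74 + U{\left(4 \right)}\right)^{2}\right) - 19868 = \left(-26170 + \left(74 + 4^{2}\right)^{2}\right) - 19868 = \left(-26170 + \left(74 + 16\right)^{2}\right) - 19868 = \left(-26170 + 90^{2}\right) - 19868 = \left(-26170 + 8100\right) - 19868 = -18070 - 19868 = -37938$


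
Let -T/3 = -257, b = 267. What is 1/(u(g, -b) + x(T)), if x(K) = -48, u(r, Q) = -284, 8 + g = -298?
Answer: -1/332 ≈ -0.0030120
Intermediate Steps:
g = -306 (g = -8 - 298 = -306)
T = 771 (T = -3*(-257) = 771)
1/(u(g, -b) + x(T)) = 1/(-284 - 48) = 1/(-332) = -1/332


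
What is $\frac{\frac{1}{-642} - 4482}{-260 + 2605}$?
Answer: $- \frac{575489}{301098} \approx -1.9113$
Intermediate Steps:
$\frac{\frac{1}{-642} - 4482}{-260 + 2605} = \frac{- \frac{1}{642} - 4482}{2345} = \left(- \frac{2877445}{642}\right) \frac{1}{2345} = - \frac{575489}{301098}$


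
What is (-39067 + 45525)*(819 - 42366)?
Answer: -268310526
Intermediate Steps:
(-39067 + 45525)*(819 - 42366) = 6458*(-41547) = -268310526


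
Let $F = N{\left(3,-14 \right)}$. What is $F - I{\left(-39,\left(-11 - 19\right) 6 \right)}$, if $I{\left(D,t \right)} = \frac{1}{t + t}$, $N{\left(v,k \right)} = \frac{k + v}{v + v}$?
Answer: $- \frac{659}{360} \approx -1.8306$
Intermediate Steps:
$N{\left(v,k \right)} = \frac{k + v}{2 v}$
$I{\left(D,t \right)} = \frac{1}{2 t}$
$F = - \frac{11}{6}$ ($F = \frac{-14 + 3}{2 \cdot 3} = \frac{1}{2} \cdot \frac{1}{3} \left(-11\right) = - \frac{11}{6} \approx -1.8333$)
$F - I{\left(-39,\left(-11 - 19\right) 6 \right)} = - \frac{11}{6} - \frac{1}{2 \left(-11 - 19\right) 6} = - \frac{11}{6} - \frac{1}{2 \left(\left(-30\right) 6\right)} = - \frac{11}{6} - \frac{1}{2 \left(-180\right)} = - \frac{11}{6} - \frac{1}{2} \left(- \frac{1}{180}\right) = - \frac{11}{6} - - \frac{1}{360} = - \frac{11}{6} + \frac{1}{360} = - \frac{659}{360}$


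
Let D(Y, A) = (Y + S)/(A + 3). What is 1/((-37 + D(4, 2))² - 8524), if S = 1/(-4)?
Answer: -16/115359 ≈ -0.00013870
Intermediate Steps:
S = -¼ ≈ -0.25000
D(Y, A) = (-¼ + Y)/(3 + A) (D(Y, A) = (Y - ¼)/(A + 3) = (-¼ + Y)/(3 + A))
1/((-37 + D(4, 2))² - 8524) = 1/((-37 + (-¼ + 4)/(3 + 2))² - 8524) = 1/((-37 + (15/4)/5)² - 8524) = 1/((-37 + (⅕)*(15/4))² - 8524) = 1/((-37 + ¾)² - 8524) = 1/((-145/4)² - 8524) = 1/(21025/16 - 8524) = 1/(-115359/16) = -16/115359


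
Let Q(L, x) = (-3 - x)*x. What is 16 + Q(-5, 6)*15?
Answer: -794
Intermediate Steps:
Q(L, x) = x*(-3 - x)
16 + Q(-5, 6)*15 = 16 - 1*6*(3 + 6)*15 = 16 - 1*6*9*15 = 16 - 54*15 = 16 - 810 = -794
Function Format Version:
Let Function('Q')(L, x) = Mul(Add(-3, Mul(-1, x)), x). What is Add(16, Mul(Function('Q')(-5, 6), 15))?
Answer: -794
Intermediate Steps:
Function('Q')(L, x) = Mul(x, Add(-3, Mul(-1, x)))
Add(16, Mul(Function('Q')(-5, 6), 15)) = Add(16, Mul(Mul(-1, 6, Add(3, 6)), 15)) = Add(16, Mul(Mul(-1, 6, 9), 15)) = Add(16, Mul(-54, 15)) = Add(16, -810) = -794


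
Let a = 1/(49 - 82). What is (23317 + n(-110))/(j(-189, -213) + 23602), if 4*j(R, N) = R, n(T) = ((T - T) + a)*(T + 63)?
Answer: 3078032/3109227 ≈ 0.98997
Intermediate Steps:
a = -1/33 (a = 1/(-33) = -1/33 ≈ -0.030303)
n(T) = -21/11 - T/33 (n(T) = ((T - T) - 1/33)*(T + 63) = (0 - 1/33)*(63 + T) = -(63 + T)/33 = -21/11 - T/33)
j(R, N) = R/4
(23317 + n(-110))/(j(-189, -213) + 23602) = (23317 + (-21/11 - 1/33*(-110)))/((1/4)*(-189) + 23602) = (23317 + (-21/11 + 10/3))/(-189/4 + 23602) = (23317 + 47/33)/(94219/4) = (769508/33)*(4/94219) = 3078032/3109227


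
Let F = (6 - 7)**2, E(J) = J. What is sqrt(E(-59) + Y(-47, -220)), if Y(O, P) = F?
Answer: I*sqrt(58) ≈ 7.6158*I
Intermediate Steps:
F = 1 (F = (-1)**2 = 1)
Y(O, P) = 1
sqrt(E(-59) + Y(-47, -220)) = sqrt(-59 + 1) = sqrt(-58) = I*sqrt(58)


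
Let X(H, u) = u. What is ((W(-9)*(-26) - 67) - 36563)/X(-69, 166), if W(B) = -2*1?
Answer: -18289/83 ≈ -220.35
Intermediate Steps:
W(B) = -2
((W(-9)*(-26) - 67) - 36563)/X(-69, 166) = ((-2*(-26) - 67) - 36563)/166 = ((52 - 67) - 36563)*(1/166) = (-15 - 36563)*(1/166) = -36578*1/166 = -18289/83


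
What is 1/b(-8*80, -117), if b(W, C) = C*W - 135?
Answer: 1/74745 ≈ 1.3379e-5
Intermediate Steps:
b(W, C) = -135 + C*W
1/b(-8*80, -117) = 1/(-135 - (-936)*80) = 1/(-135 - 117*(-640)) = 1/(-135 + 74880) = 1/74745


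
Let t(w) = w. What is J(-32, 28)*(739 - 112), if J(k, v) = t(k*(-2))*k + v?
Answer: -1266540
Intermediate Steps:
J(k, v) = v - 2*k**2 (J(k, v) = (k*(-2))*k + v = (-2*k)*k + v = -2*k**2 + v = v - 2*k**2)
J(-32, 28)*(739 - 112) = (28 - 2*(-32)**2)*(739 - 112) = (28 - 2*1024)*627 = (28 - 2048)*627 = -2020*627 = -1266540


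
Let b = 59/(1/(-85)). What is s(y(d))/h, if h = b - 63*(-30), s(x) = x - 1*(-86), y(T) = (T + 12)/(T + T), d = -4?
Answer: -17/625 ≈ -0.027200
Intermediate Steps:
b = -5015 (b = 59/(-1/85) = 59*(-85) = -5015)
y(T) = (12 + T)/(2*T) (y(T) = (12 + T)/((2*T)) = (12 + T)*(1/(2*T)) = (12 + T)/(2*T))
s(x) = 86 + x (s(x) = x + 86 = 86 + x)
h = -3125 (h = -5015 - 63*(-30) = -5015 + 1890 = -3125)
s(y(d))/h = (86 + (½)*(12 - 4)/(-4))/(-3125) = (86 + (½)*(-¼)*8)*(-1/3125) = (86 - 1)*(-1/3125) = 85*(-1/3125) = -17/625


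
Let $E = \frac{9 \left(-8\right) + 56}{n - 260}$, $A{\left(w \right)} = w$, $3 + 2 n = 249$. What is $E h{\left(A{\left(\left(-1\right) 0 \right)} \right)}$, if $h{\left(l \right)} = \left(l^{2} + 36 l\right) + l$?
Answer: $0$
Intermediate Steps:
$n = 123$ ($n = - \frac{3}{2} + \frac{1}{2} \cdot 249 = - \frac{3}{2} + \frac{249}{2} = 123$)
$E = \frac{16}{137}$ ($E = \frac{9 \left(-8\right) + 56}{123 - 260} = \frac{-72 + 56}{-137} = \left(-16\right) \left(- \frac{1}{137}\right) = \frac{16}{137} \approx 0.11679$)
$h{\left(l \right)} = l^{2} + 37 l$
$E h{\left(A{\left(\left(-1\right) 0 \right)} \right)} = \frac{16 \left(-1\right) 0 \left(37 - 0\right)}{137} = \frac{16 \cdot 0 \left(37 + 0\right)}{137} = \frac{16 \cdot 0 \cdot 37}{137} = \frac{16}{137} \cdot 0 = 0$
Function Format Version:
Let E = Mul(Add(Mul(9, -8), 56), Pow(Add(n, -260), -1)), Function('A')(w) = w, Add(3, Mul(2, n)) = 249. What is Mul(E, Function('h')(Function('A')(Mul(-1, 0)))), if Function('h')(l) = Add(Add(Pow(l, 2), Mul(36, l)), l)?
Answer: 0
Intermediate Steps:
n = 123 (n = Add(Rational(-3, 2), Mul(Rational(1, 2), 249)) = Add(Rational(-3, 2), Rational(249, 2)) = 123)
E = Rational(16, 137) (E = Mul(Add(Mul(9, -8), 56), Pow(Add(123, -260), -1)) = Mul(Add(-72, 56), Pow(-137, -1)) = Mul(-16, Rational(-1, 137)) = Rational(16, 137) ≈ 0.11679)
Function('h')(l) = Add(Pow(l, 2), Mul(37, l))
Mul(E, Function('h')(Function('A')(Mul(-1, 0)))) = Mul(Rational(16, 137), Mul(Mul(-1, 0), Add(37, Mul(-1, 0)))) = Mul(Rational(16, 137), Mul(0, Add(37, 0))) = Mul(Rational(16, 137), Mul(0, 37)) = Mul(Rational(16, 137), 0) = 0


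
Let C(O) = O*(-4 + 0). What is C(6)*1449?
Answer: -34776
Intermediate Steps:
C(O) = -4*O (C(O) = O*(-4) = -4*O)
C(6)*1449 = -4*6*1449 = -24*1449 = -34776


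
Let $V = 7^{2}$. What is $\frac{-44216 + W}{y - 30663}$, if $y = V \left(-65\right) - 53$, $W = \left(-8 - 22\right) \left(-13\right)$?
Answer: $\frac{43826}{33901} \approx 1.2928$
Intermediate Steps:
$W = 390$ ($W = \left(-30\right) \left(-13\right) = 390$)
$V = 49$
$y = -3238$ ($y = 49 \left(-65\right) - 53 = -3185 - 53 = -3238$)
$\frac{-44216 + W}{y - 30663} = \frac{-44216 + 390}{-3238 - 30663} = - \frac{43826}{-33901} = \left(-43826\right) \left(- \frac{1}{33901}\right) = \frac{43826}{33901}$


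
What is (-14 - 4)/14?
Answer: -9/7 ≈ -1.2857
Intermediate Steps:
(-14 - 4)/14 = -18*1/14 = -9/7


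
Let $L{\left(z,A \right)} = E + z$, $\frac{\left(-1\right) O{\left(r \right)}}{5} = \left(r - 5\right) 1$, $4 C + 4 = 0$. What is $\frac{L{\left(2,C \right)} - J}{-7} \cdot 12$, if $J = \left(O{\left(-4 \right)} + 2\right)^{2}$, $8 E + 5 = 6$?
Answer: $\frac{52965}{14} \approx 3783.2$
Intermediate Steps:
$C = -1$ ($C = -1 + \frac{1}{4} \cdot 0 = -1 + 0 = -1$)
$E = \frac{1}{8}$ ($E = - \frac{5}{8} + \frac{1}{8} \cdot 6 = - \frac{5}{8} + \frac{3}{4} = \frac{1}{8} \approx 0.125$)
$O{\left(r \right)} = 25 - 5 r$ ($O{\left(r \right)} = - 5 \left(r - 5\right) 1 = - 5 \left(-5 + r\right) 1 = - 5 \left(-5 + r\right) = 25 - 5 r$)
$L{\left(z,A \right)} = \frac{1}{8} + z$
$J = 2209$ ($J = \left(\left(25 - -20\right) + 2\right)^{2} = \left(\left(25 + 20\right) + 2\right)^{2} = \left(45 + 2\right)^{2} = 47^{2} = 2209$)
$\frac{L{\left(2,C \right)} - J}{-7} \cdot 12 = \frac{\left(\frac{1}{8} + 2\right) - 2209}{-7} \cdot 12 = \left(\frac{17}{8} - 2209\right) \left(- \frac{1}{7}\right) 12 = \left(- \frac{17655}{8}\right) \left(- \frac{1}{7}\right) 12 = \frac{17655}{56} \cdot 12 = \frac{52965}{14}$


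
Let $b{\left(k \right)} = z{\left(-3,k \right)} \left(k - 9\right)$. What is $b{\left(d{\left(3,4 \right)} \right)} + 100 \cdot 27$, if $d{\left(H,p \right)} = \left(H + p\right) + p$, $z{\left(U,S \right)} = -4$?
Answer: $2692$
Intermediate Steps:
$d{\left(H,p \right)} = H + 2 p$
$b{\left(k \right)} = 36 - 4 k$ ($b{\left(k \right)} = - 4 \left(k - 9\right) = - 4 \left(-9 + k\right) = 36 - 4 k$)
$b{\left(d{\left(3,4 \right)} \right)} + 100 \cdot 27 = \left(36 - 4 \left(3 + 2 \cdot 4\right)\right) + 100 \cdot 27 = \left(36 - 4 \left(3 + 8\right)\right) + 2700 = \left(36 - 44\right) + 2700 = -8 + 2700 = 2692$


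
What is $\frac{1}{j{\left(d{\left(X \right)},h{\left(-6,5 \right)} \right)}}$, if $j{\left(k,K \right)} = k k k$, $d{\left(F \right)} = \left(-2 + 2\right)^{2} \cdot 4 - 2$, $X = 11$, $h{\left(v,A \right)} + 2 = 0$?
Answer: $- \frac{1}{8} \approx -0.125$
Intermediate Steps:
$h{\left(v,A \right)} = -2$ ($h{\left(v,A \right)} = -2 + 0 = -2$)
$d{\left(F \right)} = -2$ ($d{\left(F \right)} = 0^{2} \cdot 4 - 2 = 0 \cdot 4 - 2 = 0 - 2 = -2$)
$j{\left(k,K \right)} = k^{3}$ ($j{\left(k,K \right)} = k^{2} k = k^{3}$)
$\frac{1}{j{\left(d{\left(X \right)},h{\left(-6,5 \right)} \right)}} = \frac{1}{\left(-2\right)^{3}} = \frac{1}{-8} = - \frac{1}{8}$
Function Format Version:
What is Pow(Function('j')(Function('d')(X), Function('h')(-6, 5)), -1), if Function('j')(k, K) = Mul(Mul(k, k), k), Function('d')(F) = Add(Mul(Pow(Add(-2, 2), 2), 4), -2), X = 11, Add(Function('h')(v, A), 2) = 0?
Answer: Rational(-1, 8) ≈ -0.12500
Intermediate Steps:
Function('h')(v, A) = -2 (Function('h')(v, A) = Add(-2, 0) = -2)
Function('d')(F) = -2 (Function('d')(F) = Add(Mul(Pow(0, 2), 4), -2) = Add(Mul(0, 4), -2) = Add(0, -2) = -2)
Function('j')(k, K) = Pow(k, 3) (Function('j')(k, K) = Mul(Pow(k, 2), k) = Pow(k, 3))
Pow(Function('j')(Function('d')(X), Function('h')(-6, 5)), -1) = Pow(Pow(-2, 3), -1) = Pow(-8, -1) = Rational(-1, 8)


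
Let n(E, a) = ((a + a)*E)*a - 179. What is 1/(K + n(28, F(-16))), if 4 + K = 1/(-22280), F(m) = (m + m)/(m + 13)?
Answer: 200520/1240929151 ≈ 0.00016159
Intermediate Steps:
F(m) = 2*m/(13 + m) (F(m) = (2*m)/(13 + m) = 2*m/(13 + m))
n(E, a) = -179 + 2*E*a² (n(E, a) = ((2*a)*E)*a - 179 = (2*E*a)*a - 179 = 2*E*a² - 179 = -179 + 2*E*a²)
K = -89121/22280 (K = -4 + 1/(-22280) = -4 - 1/22280 = -89121/22280 ≈ -4.0000)
1/(K + n(28, F(-16))) = 1/(-89121/22280 + (-179 + 2*28*(2*(-16)/(13 - 16))²)) = 1/(-89121/22280 + (-179 + 2*28*(2*(-16)/(-3))²)) = 1/(-89121/22280 + (-179 + 2*28*(2*(-16)*(-⅓))²)) = 1/(-89121/22280 + (-179 + 2*28*(32/3)²)) = 1/(-89121/22280 + (-179 + 2*28*(1024/9))) = 1/(-89121/22280 + (-179 + 57344/9)) = 1/(-89121/22280 + 55733/9) = 1/(1240929151/200520) = 200520/1240929151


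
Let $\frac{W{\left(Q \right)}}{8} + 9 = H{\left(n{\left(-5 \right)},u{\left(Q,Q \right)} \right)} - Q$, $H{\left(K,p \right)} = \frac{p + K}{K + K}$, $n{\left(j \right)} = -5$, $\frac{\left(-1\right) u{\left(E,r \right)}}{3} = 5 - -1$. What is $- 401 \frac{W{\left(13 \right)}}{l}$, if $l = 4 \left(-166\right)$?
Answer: $- \frac{78997}{830} \approx -95.177$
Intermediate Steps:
$u{\left(E,r \right)} = -18$ ($u{\left(E,r \right)} = - 3 \left(5 - -1\right) = - 3 \left(5 + 1\right) = \left(-3\right) 6 = -18$)
$H{\left(K,p \right)} = \frac{K + p}{2 K}$
$l = -664$
$W{\left(Q \right)} = - \frac{268}{5} - 8 Q$ ($W{\left(Q \right)} = -72 + 8 \left(\frac{-5 - 18}{2 \left(-5\right)} - Q\right) = -72 + 8 \left(\frac{1}{2} \left(- \frac{1}{5}\right) \left(-23\right) - Q\right) = -72 + 8 \left(\frac{23}{10} - Q\right) = -72 - \left(- \frac{92}{5} + 8 Q\right) = - \frac{268}{5} - 8 Q$)
$- 401 \frac{W{\left(13 \right)}}{l} = - 401 \frac{- \frac{268}{5} - 104}{-664} = - 401 \left(- \frac{268}{5} - 104\right) \left(- \frac{1}{664}\right) = - 401 \left(\left(- \frac{788}{5}\right) \left(- \frac{1}{664}\right)\right) = \left(-401\right) \frac{197}{830} = - \frac{78997}{830}$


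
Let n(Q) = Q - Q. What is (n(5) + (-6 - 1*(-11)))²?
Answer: 25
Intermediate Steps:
n(Q) = 0
(n(5) + (-6 - 1*(-11)))² = (0 + (-6 - 1*(-11)))² = (0 + (-6 + 11))² = (0 + 5)² = 5² = 25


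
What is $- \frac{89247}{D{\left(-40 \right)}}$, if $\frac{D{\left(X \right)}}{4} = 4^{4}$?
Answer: $- \frac{89247}{1024} \approx -87.155$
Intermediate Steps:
$D{\left(X \right)} = 1024$ ($D{\left(X \right)} = 4 \cdot 4^{4} = 4 \cdot 256 = 1024$)
$- \frac{89247}{D{\left(-40 \right)}} = - \frac{89247}{1024}$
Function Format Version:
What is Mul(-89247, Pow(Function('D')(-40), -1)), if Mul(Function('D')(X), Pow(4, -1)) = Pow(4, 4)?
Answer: Rational(-89247, 1024) ≈ -87.155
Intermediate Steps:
Function('D')(X) = 1024 (Function('D')(X) = Mul(4, Pow(4, 4)) = Mul(4, 256) = 1024)
Mul(-89247, Pow(Function('D')(-40), -1)) = Mul(-89247, Pow(1024, -1)) = Mul(-89247, Rational(1, 1024)) = Rational(-89247, 1024)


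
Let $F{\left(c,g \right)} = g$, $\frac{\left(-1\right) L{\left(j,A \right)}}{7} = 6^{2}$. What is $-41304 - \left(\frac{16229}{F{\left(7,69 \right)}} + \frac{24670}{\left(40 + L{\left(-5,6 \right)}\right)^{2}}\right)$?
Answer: $- \frac{64410209875}{1550568} \approx -41540.0$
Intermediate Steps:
$L{\left(j,A \right)} = -252$ ($L{\left(j,A \right)} = - 7 \cdot 6^{2} = \left(-7\right) 36 = -252$)
$-41304 - \left(\frac{16229}{F{\left(7,69 \right)}} + \frac{24670}{\left(40 + L{\left(-5,6 \right)}\right)^{2}}\right) = -41304 - \left(\frac{16229}{69} + \frac{24670}{\left(40 - 252\right)^{2}}\right) = -41304 - \left(\frac{16229}{69} + \frac{24670}{\left(-212\right)^{2}}\right) = -41304 - \left(\frac{16229}{69} + \frac{24670}{44944}\right) = -41304 - \frac{365549203}{1550568} = - \frac{64410209875}{1550568}$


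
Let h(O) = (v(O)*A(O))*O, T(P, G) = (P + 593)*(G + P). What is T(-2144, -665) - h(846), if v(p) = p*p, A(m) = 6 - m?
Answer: 508620774999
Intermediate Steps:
v(p) = p²
T(P, G) = (593 + P)*(G + P)
h(O) = O³*(6 - O) (h(O) = (O²*(6 - O))*O = O³*(6 - O))
T(-2144, -665) - h(846) = ((-2144)² + 593*(-665) + 593*(-2144) - 665*(-2144)) - 846³*(6 - 1*846) = (4596736 - 394345 - 1271392 + 1425760) - 605495736*(6 - 846) = 4356759 - 605495736*(-840) = 4356759 - 1*(-508616418240) = 4356759 + 508616418240 = 508620774999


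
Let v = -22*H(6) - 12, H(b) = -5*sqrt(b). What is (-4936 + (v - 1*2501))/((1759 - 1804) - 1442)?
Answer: 7449/1487 - 110*sqrt(6)/1487 ≈ 4.8282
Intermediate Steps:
v = -12 + 110*sqrt(6) (v = -(-110)*sqrt(6) - 12 = 110*sqrt(6) - 12 = -12 + 110*sqrt(6) ≈ 257.44)
(-4936 + (v - 1*2501))/((1759 - 1804) - 1442) = (-4936 + ((-12 + 110*sqrt(6)) - 1*2501))/((1759 - 1804) - 1442) = (-4936 + ((-12 + 110*sqrt(6)) - 2501))/(-45 - 1442) = (-4936 + (-2513 + 110*sqrt(6)))/(-1487) = (-7449 + 110*sqrt(6))*(-1/1487) = 7449/1487 - 110*sqrt(6)/1487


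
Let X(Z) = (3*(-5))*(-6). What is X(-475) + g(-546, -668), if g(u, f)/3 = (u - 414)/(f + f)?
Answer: 15390/167 ≈ 92.156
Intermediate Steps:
X(Z) = 90 (X(Z) = -15*(-6) = 90)
g(u, f) = 3*(-414 + u)/(2*f) (g(u, f) = 3*((u - 414)/(f + f)) = 3*((-414 + u)/((2*f))) = 3*((-414 + u)*(1/(2*f))) = 3*((-414 + u)/(2*f)) = 3*(-414 + u)/(2*f))
X(-475) + g(-546, -668) = 90 + (3/2)*(-414 - 546)/(-668) = 90 + (3/2)*(-1/668)*(-960) = 90 + 360/167 = 15390/167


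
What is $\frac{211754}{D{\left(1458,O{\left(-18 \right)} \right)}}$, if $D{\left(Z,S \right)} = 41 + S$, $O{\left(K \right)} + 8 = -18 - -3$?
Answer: $\frac{105877}{9} \approx 11764.0$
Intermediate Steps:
$O{\left(K \right)} = -23$ ($O{\left(K \right)} = -8 - 15 = -23$)
$\frac{211754}{D{\left(1458,O{\left(-18 \right)} \right)}} = \frac{211754}{41 - 23} = \frac{211754}{18} = 211754 \cdot \frac{1}{18} = \frac{105877}{9}$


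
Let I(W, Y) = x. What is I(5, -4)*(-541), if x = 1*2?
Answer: -1082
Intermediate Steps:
x = 2
I(W, Y) = 2
I(5, -4)*(-541) = 2*(-541) = -1082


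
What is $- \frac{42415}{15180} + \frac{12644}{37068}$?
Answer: $- \frac{23005055}{9378204} \approx -2.453$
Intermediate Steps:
$- \frac{42415}{15180} + \frac{12644}{37068} = \left(-42415\right) \frac{1}{15180} + 12644 \cdot \frac{1}{37068} = - \frac{8483}{3036} + \frac{3161}{9267} = - \frac{23005055}{9378204}$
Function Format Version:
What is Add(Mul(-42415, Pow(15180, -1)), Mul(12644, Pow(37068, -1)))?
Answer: Rational(-23005055, 9378204) ≈ -2.4530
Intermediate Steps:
Add(Mul(-42415, Pow(15180, -1)), Mul(12644, Pow(37068, -1))) = Add(Mul(-42415, Rational(1, 15180)), Mul(12644, Rational(1, 37068))) = Add(Rational(-8483, 3036), Rational(3161, 9267)) = Rational(-23005055, 9378204)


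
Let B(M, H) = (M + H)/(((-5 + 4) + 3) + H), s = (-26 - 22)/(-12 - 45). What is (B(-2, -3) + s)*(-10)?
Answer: -1110/19 ≈ -58.421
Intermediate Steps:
s = 16/19 (s = -48/(-57) = -48*(-1/57) = 16/19 ≈ 0.84210)
B(M, H) = (H + M)/(2 + H) (B(M, H) = (H + M)/((-1 + 3) + H) = (H + M)/(2 + H))
(B(-2, -3) + s)*(-10) = ((-3 - 2)/(2 - 3) + 16/19)*(-10) = (-5/(-1) + 16/19)*(-10) = (-1*(-5) + 16/19)*(-10) = (5 + 16/19)*(-10) = (111/19)*(-10) = -1110/19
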